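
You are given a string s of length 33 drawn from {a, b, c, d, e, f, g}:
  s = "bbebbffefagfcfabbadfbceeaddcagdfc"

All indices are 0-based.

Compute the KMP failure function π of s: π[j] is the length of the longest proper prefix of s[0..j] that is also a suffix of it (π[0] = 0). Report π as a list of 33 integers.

π[0] = 0
j=1 s[j]='b': π[1]=1 (border 'b')
j=2 s[j]='e': k: 1→0; π[2]=0 (border '')
j=3 s[j]='b': π[3]=1 (border 'b')
j=4 s[j]='b': π[4]=2 (border 'bb')
j=5 s[j]='f': k: 2→1→0; π[5]=0 (border '')
j=6 s[j]='f': π[6]=0 (border '')
j=7 s[j]='e': π[7]=0 (border '')
j=8 s[j]='f': π[8]=0 (border '')
j=9 s[j]='a': π[9]=0 (border '')
j=10 s[j]='g': π[10]=0 (border '')
j=11 s[j]='f': π[11]=0 (border '')
j=12 s[j]='c': π[12]=0 (border '')
j=13 s[j]='f': π[13]=0 (border '')
j=14 s[j]='a': π[14]=0 (border '')
j=15 s[j]='b': π[15]=1 (border 'b')
j=16 s[j]='b': π[16]=2 (border 'bb')
j=17 s[j]='a': k: 2→1→0; π[17]=0 (border '')
j=18 s[j]='d': π[18]=0 (border '')
j=19 s[j]='f': π[19]=0 (border '')
j=20 s[j]='b': π[20]=1 (border 'b')
j=21 s[j]='c': k: 1→0; π[21]=0 (border '')
j=22 s[j]='e': π[22]=0 (border '')
j=23 s[j]='e': π[23]=0 (border '')
j=24 s[j]='a': π[24]=0 (border '')
j=25 s[j]='d': π[25]=0 (border '')
j=26 s[j]='d': π[26]=0 (border '')
j=27 s[j]='c': π[27]=0 (border '')
j=28 s[j]='a': π[28]=0 (border '')
j=29 s[j]='g': π[29]=0 (border '')
j=30 s[j]='d': π[30]=0 (border '')
j=31 s[j]='f': π[31]=0 (border '')
j=32 s[j]='c': π[32]=0 (border '')

[0, 1, 0, 1, 2, 0, 0, 0, 0, 0, 0, 0, 0, 0, 0, 1, 2, 0, 0, 0, 1, 0, 0, 0, 0, 0, 0, 0, 0, 0, 0, 0, 0]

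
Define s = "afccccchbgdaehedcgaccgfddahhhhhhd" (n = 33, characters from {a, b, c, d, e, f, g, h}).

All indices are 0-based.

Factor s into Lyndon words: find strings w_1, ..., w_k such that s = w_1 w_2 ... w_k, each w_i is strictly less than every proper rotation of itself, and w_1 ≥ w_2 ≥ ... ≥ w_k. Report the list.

emit factor 1: 'afccccchbgd' (i=0, period=11)
emit factor 2: 'aehedcg' (i=11, period=7)
emit factor 3: 'accgfddahhhhhhd' (i=18, period=15)

["afccccchbgd", "aehedcg", "accgfddahhhhhhd"]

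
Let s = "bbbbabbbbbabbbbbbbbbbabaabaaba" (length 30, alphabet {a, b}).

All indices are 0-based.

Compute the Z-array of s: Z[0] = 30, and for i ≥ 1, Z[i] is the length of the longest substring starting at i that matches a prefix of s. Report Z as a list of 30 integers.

[30, 3, 2, 1, 0, 4, 10, 3, 2, 1, 0, 4, 4, 4, 4, 4, 4, 6, 3, 2, 1, 0, 1, 0, 0, 1, 0, 0, 1, 0]

Z[0]=30
i=1: outside box; Z[1]=3 scan→box=[1,4)
i=2: min(r-i=2, Z[1]=3)=2; Z[2]=2
i=3: min(r-i=1, Z[2]=2)=1; Z[3]=1
i=4: outside box; Z[4]=0
i=5: outside box; Z[5]=4 scan→box=[5,9)
i=6: min(r-i=3, Z[1]=3)=3; Z[6]=10 scan→box=[6,16)
i=7: min(r-i=9, Z[1]=3)=3; Z[7]=3
i=8: min(r-i=8, Z[2]=2)=2; Z[8]=2
i=9: min(r-i=7, Z[3]=1)=1; Z[9]=1
i=10: min(r-i=6, Z[4]=0)=0; Z[10]=0
i=11: min(r-i=5, Z[5]=4)=4; Z[11]=4
i=12: min(r-i=4, Z[6]=10)=4; Z[12]=4
i=13: min(r-i=3, Z[7]=3)=3; Z[13]=4 scan→box=[13,17)
i=14: min(r-i=3, Z[1]=3)=3; Z[14]=4 scan→box=[14,18)
i=15: min(r-i=3, Z[1]=3)=3; Z[15]=4 scan→box=[15,19)
i=16: min(r-i=3, Z[1]=3)=3; Z[16]=4 scan→box=[16,20)
i=17: min(r-i=3, Z[1]=3)=3; Z[17]=6 scan→box=[17,23)
i=18: min(r-i=5, Z[1]=3)=3; Z[18]=3
i=19: min(r-i=4, Z[2]=2)=2; Z[19]=2
i=20: min(r-i=3, Z[3]=1)=1; Z[20]=1
i=21: min(r-i=2, Z[4]=0)=0; Z[21]=0
i=22: min(r-i=1, Z[5]=4)=1; Z[22]=1
i=23: outside box; Z[23]=0
i=24: outside box; Z[24]=0
i=25: outside box; Z[25]=1 scan→box=[25,26)
i=26: outside box; Z[26]=0
i=27: outside box; Z[27]=0
i=28: outside box; Z[28]=1 scan→box=[28,29)
i=29: outside box; Z[29]=0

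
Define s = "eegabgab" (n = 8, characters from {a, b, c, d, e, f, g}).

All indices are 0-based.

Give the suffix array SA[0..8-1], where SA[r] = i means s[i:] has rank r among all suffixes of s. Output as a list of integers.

[6, 3, 7, 4, 0, 1, 5, 2]

rank | idx | suffix
   0 |   6 | ab
   1 |   3 | abgab
   2 |   7 | b
   3 |   4 | bgab
   4 |   0 | eegabgab
   5 |   1 | egabgab
   6 |   5 | gab
   7 |   2 | gabgab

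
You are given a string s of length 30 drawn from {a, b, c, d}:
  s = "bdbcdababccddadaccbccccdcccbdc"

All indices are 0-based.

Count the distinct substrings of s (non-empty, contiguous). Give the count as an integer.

rank | idx | suffix
   0 |   5 | ababccddadaccbccccdcccbdc
   1 |   7 | abccddadaccbccccdcccbdc
   2 |  15 | accbccccdcccbdc
   3 |  13 | adaccbccccdcccbdc
   4 |   6 | babccddadaccbccccdcccbdc
   5 |  18 | bccccdcccbdc
   6 |   8 | bccddadaccbccccdcccbdc
   7 |   2 | bcdababccddadaccbccccdcccbdc
   8 |   0 | bdbcdababccddadaccbccccdcccbdc
   9 |  27 | bdc
  10 |  29 | c
  11 |  17 | cbccccdcccbdc
  12 |  26 | cbdc
  13 |  16 | ccbccccdcccbdc
  14 |  25 | ccbdc
  15 |  24 | cccbdc
  16 |  19 | ccccdcccbdc
  17 |  20 | cccdcccbdc
  18 |  21 | ccdcccbdc
  19 |   9 | ccddadaccbccccdcccbdc
  20 |   3 | cdababccddadaccbccccdcccbdc
  21 |  22 | cdcccbdc
  22 |  10 | cddadaccbccccdcccbdc
  23 |   4 | dababccddadaccbccccdcccbdc
  24 |  14 | daccbccccdcccbdc
  25 |  12 | dadaccbccccdcccbdc
  26 |   1 | dbcdababccddadaccbccccdcccbdc
  27 |  28 | dc
  28 |  23 | dcccbdc
  29 |  11 | ddadaccbccccdcccbdc

SA = [5, 7, 15, 13, 6, 18, 8, 2, 0, 27, 29, 17, 26, 16, 25, 24, 19, 20, 21, 9, 3, 22, 10, 4, 14, 12, 1, 28, 23, 11]
i: (SA[i-1],SA[i]) lcp shared
  1: (5,7) 2 'ab'
  2: (7,15) 1 'a'
  3: (15,13) 1 'a'
  4: (13,6) 0 ''
  5: (6,18) 1 'b'
  6: (18,8) 3 'bcc'
  7: (8,2) 2 'bc'
  8: (2,0) 1 'b'
  9: (0,27) 2 'bd'
  10: (27,29) 0 ''
  11: (29,17) 1 'c'
  12: (17,26) 2 'cb'
  13: (26,16) 1 'c'
  14: (16,25) 3 'ccb'
  15: (25,24) 2 'cc'
  16: (24,19) 3 'ccc'
  17: (19,20) 3 'ccc'
  18: (20,21) 2 'cc'
  19: (21,9) 3 'ccd'
  20: (9,3) 1 'c'
  21: (3,22) 2 'cd'
  22: (22,10) 2 'cd'
  23: (10,4) 0 ''
  24: (4,14) 2 'da'
  25: (14,12) 2 'da'
  26: (12,1) 1 'd'
  27: (1,28) 1 'd'
  28: (28,23) 2 'dc'
  29: (23,11) 1 'd'

n(n+1)/2 = 30·31/2 = 465
Σ LCP = 0 + 2 + 1 + 1 + 0 + 1 + 3 + 2 + 1 + 2 + 0 + 1 + 2 + 1 + 3 + 2 + 3 + 3 + 2 + 3 + 1 + 2 + 2 + 0 + 2 + 2 + 1 + 1 + 2 + 1 = 47
distinct = 465 − 47 = 418

418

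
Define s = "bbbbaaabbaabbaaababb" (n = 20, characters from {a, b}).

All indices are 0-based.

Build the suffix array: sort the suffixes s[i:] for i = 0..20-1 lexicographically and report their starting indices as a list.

rank | idx | suffix
   0 |  13 | aaababb
   1 |   4 | aaabbaabbaaababb
   2 |  14 | aababb
   3 |   9 | aabbaaababb
   4 |   5 | aabbaabbaaababb
   5 |  15 | ababb
   6 |  17 | abb
   7 |  10 | abbaaababb
   8 |   6 | abbaabbaaababb
   9 |  19 | b
  10 |  12 | baaababb
  11 |   3 | baaabbaabbaaababb
  12 |   8 | baabbaaababb
  13 |  16 | babb
  14 |  18 | bb
  15 |  11 | bbaaababb
  16 |   2 | bbaaabbaabbaaababb
  17 |   7 | bbaabbaaababb
  18 |   1 | bbbaaabbaabbaaababb
  19 |   0 | bbbbaaabbaabbaaababb

[13, 4, 14, 9, 5, 15, 17, 10, 6, 19, 12, 3, 8, 16, 18, 11, 2, 7, 1, 0]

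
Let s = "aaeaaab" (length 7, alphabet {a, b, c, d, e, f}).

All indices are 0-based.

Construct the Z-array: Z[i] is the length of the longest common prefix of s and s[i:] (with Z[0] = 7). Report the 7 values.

[7, 1, 0, 2, 2, 1, 0]

Z[0]=7
i=1: i≥r, start 0; Z[1]=1 extend→box=[1,2)
i=2: i≥r, start 0; Z[2]=0
i=3: i≥r, start 0; Z[3]=2 extend→box=[3,5)
i=4: min(r-i=1, Z[1]=1)=1; Z[4]=2 extend→box=[4,6)
i=5: min(r-i=1, Z[1]=1)=1; Z[5]=1
i=6: i≥r, start 0; Z[6]=0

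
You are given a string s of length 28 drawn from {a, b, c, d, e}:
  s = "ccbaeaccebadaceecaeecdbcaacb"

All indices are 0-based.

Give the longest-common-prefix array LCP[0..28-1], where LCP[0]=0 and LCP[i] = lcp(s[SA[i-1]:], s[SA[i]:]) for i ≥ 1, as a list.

[0, 1, 2, 2, 1, 1, 2, 0, 1, 2, 1, 0, 2, 1, 2, 1, 2, 1, 1, 2, 0, 1, 0, 1, 1, 2, 1, 3]

rank→(start, suffix):
  0 → (24, 'aacb')
  1 → (25, 'acb')
  2 → (5, 'accebadaceecaeecdbcaacb')
  3 → (12, 'aceecaeecdbcaacb')
  4 → (10, 'adaceecaeecdbcaacb')
  5 → (3, 'aeaccebadaceecaeecdbcaacb')
  6 → (17, 'aeecdbcaacb')
  7 → (27, 'b')
  8 → (9, 'badaceecaeecdbcaacb')
  9 → (2, 'baeaccebadaceecaeecdbcaacb')
  10 → (22, 'bcaacb')
  11 → (23, 'caacb')
  12 → (16, 'caeecdbcaacb')
  13 → (26, 'cb')
  14 → (1, 'cbaeaccebadaceecaeecdbcaacb')
  15 → (0, 'ccbaeaccebadaceecaeecdbcaacb')
  16 → (6, 'ccebadaceecaeecdbcaacb')
  17 → (20, 'cdbcaacb')
  18 → (7, 'cebadaceecaeecdbcaacb')
  19 → (13, 'ceecaeecdbcaacb')
  20 → (11, 'daceecaeecdbcaacb')
  21 → (21, 'dbcaacb')
  22 → (4, 'eaccebadaceecaeecdbcaacb')
  23 → (8, 'ebadaceecaeecdbcaacb')
  24 → (15, 'ecaeecdbcaacb')
  25 → (19, 'ecdbcaacb')
  26 → (14, 'eecaeecdbcaacb')
  27 → (18, 'eecdbcaacb')

SA = [24, 25, 5, 12, 10, 3, 17, 27, 9, 2, 22, 23, 16, 26, 1, 0, 6, 20, 7, 13, 11, 21, 4, 8, 15, 19, 14, 18]
rank  pair      lcp
   1  s[24:],s[25:]  1  'a'
   2  s[25:],s[5:]  2  'ac'
   3  s[5:],s[12:]  2  'ac'
   4  s[12:],s[10:]  1  'a'
   5  s[10:],s[3:]  1  'a'
   6  s[3:],s[17:]  2  'ae'
   7  s[17:],s[27:]  0  ''
   8  s[27:],s[9:]  1  'b'
   9  s[9:],s[2:]  2  'ba'
  10  s[2:],s[22:]  1  'b'
  11  s[22:],s[23:]  0  ''
  12  s[23:],s[16:]  2  'ca'
  13  s[16:],s[26:]  1  'c'
  14  s[26:],s[1:]  2  'cb'
  15  s[1:],s[0:]  1  'c'
  16  s[0:],s[6:]  2  'cc'
  17  s[6:],s[20:]  1  'c'
  18  s[20:],s[7:]  1  'c'
  19  s[7:],s[13:]  2  'ce'
  20  s[13:],s[11:]  0  ''
  21  s[11:],s[21:]  1  'd'
  22  s[21:],s[4:]  0  ''
  23  s[4:],s[8:]  1  'e'
  24  s[8:],s[15:]  1  'e'
  25  s[15:],s[19:]  2  'ec'
  26  s[19:],s[14:]  1  'e'
  27  s[14:],s[18:]  3  'eec'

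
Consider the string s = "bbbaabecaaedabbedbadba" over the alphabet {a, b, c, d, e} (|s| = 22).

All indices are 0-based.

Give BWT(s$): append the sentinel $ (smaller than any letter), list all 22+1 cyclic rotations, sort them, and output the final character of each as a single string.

abbcdabadbdb$aabeeaebab

rank  rotation                 last
    0  $bbbaabecaaedabbedbadba  a
    1  a$bbbaabecaaedabbedbadb  b
    2  aabecaaedabbedbadba$bbb  b
    3  aaedabbedbadba$bbbaabec  c
    4  abbedbadba$bbbaabecaaed  d
    5  abecaaedabbedbadba$bbba  a
    6  adba$bbbaabecaaedabbedb  b
    7  aedabbedbadba$bbbaabeca  a
    8  ba$bbbaabecaaedabbedbad  d
    9  baabecaaedabbedbadba$bb  b
   10  badba$bbbaabecaaedabbed  d
   11  bbaabecaaedabbedbadba$b  b
   12  bbbaabecaaedabbedbadba$  $
   13  bbedbadba$bbbaabecaaeda  a
   14  becaaedabbedbadba$bbbaa  a
   15  bedbadba$bbbaabecaaedab  b
   16  caaedabbedbadba$bbbaabe  e
   17  dabbedbadba$bbbaabecaae  e
   18  dba$bbbaabecaaedabbedba  a
   19  dbadba$bbbaabecaaedabbe  e
   20  ecaaedabbedbadba$bbbaab  b
   21  edabbedbadba$bbbaabecaa  a
   22  edbadba$bbbaabecaaedabb  b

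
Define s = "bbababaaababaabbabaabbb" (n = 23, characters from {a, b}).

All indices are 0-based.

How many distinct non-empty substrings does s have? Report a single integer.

205

rank | idx | suffix
   0 |   6 | aaababaabbabaabbb
   1 |   7 | aababaabbabaabbb
   2 |  12 | aabbabaabbb
   3 |  18 | aabbb
   4 |   4 | abaaababaabbabaabbb
   5 |  10 | abaabbabaabbb
   6 |  16 | abaabbb
   7 |   2 | ababaaababaabbabaabbb
   8 |   8 | ababaabbabaabbb
   9 |  13 | abbabaabbb
  10 |  19 | abbb
  11 |  22 | b
  12 |   5 | baaababaabbabaabbb
  13 |  11 | baabbabaabbb
  14 |  17 | baabbb
  15 |   3 | babaaababaabbabaabbb
  16 |   9 | babaabbabaabbb
  17 |  15 | babaabbb
  18 |   1 | bababaaababaabbabaabbb
  19 |  21 | bb
  20 |  14 | bbabaabbb
  21 |   0 | bbababaaababaabbabaabbb
  22 |  20 | bbb

SA = [6, 7, 12, 18, 4, 10, 16, 2, 8, 13, 19, 22, 5, 11, 17, 3, 9, 15, 1, 21, 14, 0, 20]
rank  pair      lcp
   1  s[6:],s[7:]  2  'aa'
   2  s[7:],s[12:]  3  'aab'
   3  s[12:],s[18:]  4  'aabb'
   4  s[18:],s[4:]  1  'a'
   5  s[4:],s[10:]  4  'abaa'
   6  s[10:],s[16:]  6  'abaabb'
   7  s[16:],s[2:]  3  'aba'
   8  s[2:],s[8:]  6  'ababaa'
   9  s[8:],s[13:]  2  'ab'
  10  s[13:],s[19:]  3  'abb'
  11  s[19:],s[22:]  0  ''
  12  s[22:],s[5:]  1  'b'
  13  s[5:],s[11:]  3  'baa'
  14  s[11:],s[17:]  5  'baabb'
  15  s[17:],s[3:]  2  'ba'
  16  s[3:],s[9:]  5  'babaa'
  17  s[9:],s[15:]  7  'babaabb'
  18  s[15:],s[1:]  4  'baba'
  19  s[1:],s[21:]  1  'b'
  20  s[21:],s[14:]  2  'bb'
  21  s[14:],s[0:]  5  'bbaba'
  22  s[0:],s[20:]  2  'bb'

n(n+1)/2 = 23·24/2 = 276
Σ LCP = 0 + 2 + 3 + 4 + 1 + 4 + 6 + 3 + 6 + 2 + 3 + 0 + 1 + 3 + 5 + 2 + 5 + 7 + 4 + 1 + 2 + 5 + 2 = 71
distinct = 276 − 71 = 205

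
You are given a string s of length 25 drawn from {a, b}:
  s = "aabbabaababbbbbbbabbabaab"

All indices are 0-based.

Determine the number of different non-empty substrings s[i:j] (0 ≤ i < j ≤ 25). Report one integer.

243

sorted suffixes:
  #0 SA[0]=22  'aab'
  #1 SA[1]=6  'aababbbbbbbabbabaab'
  #2 SA[2]=0  'aabbabaababbbbbbbabbabaab'
  #3 SA[3]=23  'ab'
  #4 SA[4]=20  'abaab'
  #5 SA[5]=4  'abaababbbbbbbabbabaab'
  #6 SA[6]=7  'ababbbbbbbabbabaab'
  #7 SA[7]=17  'abbabaab'
  #8 SA[8]=1  'abbabaababbbbbbbabbabaab'
  #9 SA[9]=9  'abbbbbbbabbabaab'
  #10 SA[10]=24  'b'
  #11 SA[11]=21  'baab'
  #12 SA[12]=5  'baababbbbbbbabbabaab'
  #13 SA[13]=19  'babaab'
  #14 SA[14]=3  'babaababbbbbbbabbabaab'
  #15 SA[15]=16  'babbabaab'
  #16 SA[16]=8  'babbbbbbbabbabaab'
  #17 SA[17]=18  'bbabaab'
  #18 SA[18]=2  'bbabaababbbbbbbabbabaab'
  #19 SA[19]=15  'bbabbabaab'
  #20 SA[20]=14  'bbbabbabaab'
  #21 SA[21]=13  'bbbbabbabaab'
  #22 SA[22]=12  'bbbbbabbabaab'
  #23 SA[23]=11  'bbbbbbabbabaab'
  #24 SA[24]=10  'bbbbbbbabbabaab'

SA = [22, 6, 0, 23, 20, 4, 7, 17, 1, 9, 24, 21, 5, 19, 3, 16, 8, 18, 2, 15, 14, 13, 12, 11, 10]
rank  pair      lcp
   1  s[22:],s[6:]  3  'aab'
   2  s[6:],s[0:]  3  'aab'
   3  s[0:],s[23:]  1  'a'
   4  s[23:],s[20:]  2  'ab'
   5  s[20:],s[4:]  5  'abaab'
   6  s[4:],s[7:]  3  'aba'
   7  s[7:],s[17:]  2  'ab'
   8  s[17:],s[1:]  8  'abbabaab'
   9  s[1:],s[9:]  3  'abb'
  10  s[9:],s[24:]  0  ''
  11  s[24:],s[21:]  1  'b'
  12  s[21:],s[5:]  4  'baab'
  13  s[5:],s[19:]  2  'ba'
  14  s[19:],s[3:]  6  'babaab'
  15  s[3:],s[16:]  3  'bab'
  16  s[16:],s[8:]  4  'babb'
  17  s[8:],s[18:]  1  'b'
  18  s[18:],s[2:]  7  'bbabaab'
  19  s[2:],s[15:]  4  'bbab'
  20  s[15:],s[14:]  2  'bb'
  21  s[14:],s[13:]  3  'bbb'
  22  s[13:],s[12:]  4  'bbbb'
  23  s[12:],s[11:]  5  'bbbbb'
  24  s[11:],s[10:]  6  'bbbbbb'

n(n+1)/2 = 25·26/2 = 325
Σ LCP = 0 + 3 + 3 + 1 + 2 + 5 + 3 + 2 + 8 + 3 + 0 + 1 + 4 + 2 + 6 + 3 + 4 + 1 + 7 + 4 + 2 + 3 + 4 + 5 + 6 = 82
distinct = 325 − 82 = 243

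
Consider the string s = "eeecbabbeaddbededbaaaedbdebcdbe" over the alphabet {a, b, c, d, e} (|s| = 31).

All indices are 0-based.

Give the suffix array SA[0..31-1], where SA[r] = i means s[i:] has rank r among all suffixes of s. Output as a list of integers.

rank | idx | suffix
   0 |  18 | aaaedbdebcdbe
   1 |  19 | aaedbdebcdbe
   2 |   5 | abbeaddbededbaaaedbdebcdbe
   3 |   9 | addbededbaaaedbdebcdbe
   4 |  20 | aedbdebcdbe
   5 |  17 | baaaedbdebcdbe
   6 |   4 | babbeaddbededbaaaedbdebcdbe
   7 |   6 | bbeaddbededbaaaedbdebcdbe
   8 |  26 | bcdbe
   9 |  23 | bdebcdbe
  10 |  29 | be
  11 |   7 | beaddbededbaaaedbdebcdbe
  12 |  12 | bededbaaaedbdebcdbe
  13 |   3 | cbabbeaddbededbaaaedbdebcdbe
  14 |  27 | cdbe
  15 |  16 | dbaaaedbdebcdbe
  16 |  22 | dbdebcdbe
  17 |  28 | dbe
  18 |  11 | dbededbaaaedbdebcdbe
  19 |  10 | ddbededbaaaedbdebcdbe
  20 |  24 | debcdbe
  21 |  14 | dedbaaaedbdebcdbe
  22 |  30 | e
  23 |   8 | eaddbededbaaaedbdebcdbe
  24 |  25 | ebcdbe
  25 |   2 | ecbabbeaddbededbaaaedbdebcdbe
  26 |  15 | edbaaaedbdebcdbe
  27 |  21 | edbdebcdbe
  28 |  13 | ededbaaaedbdebcdbe
  29 |   1 | eecbabbeaddbededbaaaedbdebcdbe
  30 |   0 | eeecbabbeaddbededbaaaedbdebcdbe

[18, 19, 5, 9, 20, 17, 4, 6, 26, 23, 29, 7, 12, 3, 27, 16, 22, 28, 11, 10, 24, 14, 30, 8, 25, 2, 15, 21, 13, 1, 0]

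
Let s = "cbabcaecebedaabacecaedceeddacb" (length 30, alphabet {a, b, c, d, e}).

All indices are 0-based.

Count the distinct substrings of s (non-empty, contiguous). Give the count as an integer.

427

rank | idx | suffix
   0 |  12 | aabacecaedceeddacb
   1 |  13 | abacecaedceeddacb
   2 |   2 | abcaecebedaabacecaedceeddacb
   3 |  27 | acb
   4 |  15 | acecaedceeddacb
   5 |   5 | aecebedaabacecaedceeddacb
   6 |  19 | aedceeddacb
   7 |  29 | b
   8 |   1 | babcaecebedaabacecaedceeddacb
   9 |  14 | bacecaedceeddacb
  10 |   3 | bcaecebedaabacecaedceeddacb
  11 |   9 | bedaabacecaedceeddacb
  12 |   4 | caecebedaabacecaedceeddacb
  13 |  18 | caedceeddacb
  14 |  28 | cb
  15 |   0 | cbabcaecebedaabacecaedceeddacb
  16 |   7 | cebedaabacecaedceeddacb
  17 |  16 | cecaedceeddacb
  18 |  22 | ceeddacb
  19 |  11 | daabacecaedceeddacb
  20 |  26 | dacb
  21 |  21 | dceeddacb
  22 |  25 | ddacb
  23 |   8 | ebedaabacecaedceeddacb
  24 |  17 | ecaedceeddacb
  25 |   6 | ecebedaabacecaedceeddacb
  26 |  10 | edaabacecaedceeddacb
  27 |  20 | edceeddacb
  28 |  24 | eddacb
  29 |  23 | eeddacb

SA = [12, 13, 2, 27, 15, 5, 19, 29, 1, 14, 3, 9, 4, 18, 28, 0, 7, 16, 22, 11, 26, 21, 25, 8, 17, 6, 10, 20, 24, 23]
[i] adj suffixes → lcp
  [1] 12/13 → 1 ('a')
  [2] 13/2 → 2 ('ab')
  [3] 2/27 → 1 ('a')
  [4] 27/15 → 2 ('ac')
  [5] 15/5 → 1 ('a')
  [6] 5/19 → 2 ('ae')
  [7] 19/29 → 0 ('')
  [8] 29/1 → 1 ('b')
  [9] 1/14 → 2 ('ba')
  [10] 14/3 → 1 ('b')
  [11] 3/9 → 1 ('b')
  [12] 9/4 → 0 ('')
  [13] 4/18 → 3 ('cae')
  [14] 18/28 → 1 ('c')
  [15] 28/0 → 2 ('cb')
  [16] 0/7 → 1 ('c')
  [17] 7/16 → 2 ('ce')
  [18] 16/22 → 2 ('ce')
  [19] 22/11 → 0 ('')
  [20] 11/26 → 2 ('da')
  [21] 26/21 → 1 ('d')
  [22] 21/25 → 1 ('d')
  [23] 25/8 → 0 ('')
  [24] 8/17 → 1 ('e')
  [25] 17/6 → 2 ('ec')
  [26] 6/10 → 1 ('e')
  [27] 10/20 → 2 ('ed')
  [28] 20/24 → 2 ('ed')
  [29] 24/23 → 1 ('e')

n(n+1)/2 = 30·31/2 = 465
Σ LCP = 0 + 1 + 2 + 1 + 2 + 1 + 2 + 0 + 1 + 2 + 1 + 1 + 0 + 3 + 1 + 2 + 1 + 2 + 2 + 0 + 2 + 1 + 1 + 0 + 1 + 2 + 1 + 2 + 2 + 1 = 38
distinct = 465 − 38 = 427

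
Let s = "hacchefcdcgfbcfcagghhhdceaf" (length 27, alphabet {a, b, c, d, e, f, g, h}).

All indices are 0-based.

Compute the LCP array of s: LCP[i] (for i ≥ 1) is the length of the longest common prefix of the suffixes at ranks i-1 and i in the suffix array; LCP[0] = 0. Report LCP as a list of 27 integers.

[0, 1, 1, 0, 0, 1, 1, 1, 1, 1, 1, 0, 2, 0, 1, 0, 1, 1, 2, 0, 1, 1, 0, 1, 1, 1, 2]

rank | idx | suffix
   0 |   1 | acchefcdcgfbcfcagghhhdceaf
   1 |  25 | af
   2 |  16 | agghhhdceaf
   3 |  12 | bcfcagghhhdceaf
   4 |  15 | cagghhhdceaf
   5 |   2 | cchefcdcgfbcfcagghhhdceaf
   6 |   7 | cdcgfbcfcagghhhdceaf
   7 |  23 | ceaf
   8 |  13 | cfcagghhhdceaf
   9 |   9 | cgfbcfcagghhhdceaf
  10 |   3 | chefcdcgfbcfcagghhhdceaf
  11 |  22 | dceaf
  12 |   8 | dcgfbcfcagghhhdceaf
  13 |  24 | eaf
  14 |   5 | efcdcgfbcfcagghhhdceaf
  15 |  26 | f
  16 |  11 | fbcfcagghhhdceaf
  17 |  14 | fcagghhhdceaf
  18 |   6 | fcdcgfbcfcagghhhdceaf
  19 |  10 | gfbcfcagghhhdceaf
  20 |  17 | gghhhdceaf
  21 |  18 | ghhhdceaf
  22 |   0 | hacchefcdcgfbcfcagghhhdceaf
  23 |  21 | hdceaf
  24 |   4 | hefcdcgfbcfcagghhhdceaf
  25 |  20 | hhdceaf
  26 |  19 | hhhdceaf

SA = [1, 25, 16, 12, 15, 2, 7, 23, 13, 9, 3, 22, 8, 24, 5, 26, 11, 14, 6, 10, 17, 18, 0, 21, 4, 20, 19]
[i] adj suffixes → lcp
  [1] 1/25 → 1 ('a')
  [2] 25/16 → 1 ('a')
  [3] 16/12 → 0 ('')
  [4] 12/15 → 0 ('')
  [5] 15/2 → 1 ('c')
  [6] 2/7 → 1 ('c')
  [7] 7/23 → 1 ('c')
  [8] 23/13 → 1 ('c')
  [9] 13/9 → 1 ('c')
  [10] 9/3 → 1 ('c')
  [11] 3/22 → 0 ('')
  [12] 22/8 → 2 ('dc')
  [13] 8/24 → 0 ('')
  [14] 24/5 → 1 ('e')
  [15] 5/26 → 0 ('')
  [16] 26/11 → 1 ('f')
  [17] 11/14 → 1 ('f')
  [18] 14/6 → 2 ('fc')
  [19] 6/10 → 0 ('')
  [20] 10/17 → 1 ('g')
  [21] 17/18 → 1 ('g')
  [22] 18/0 → 0 ('')
  [23] 0/21 → 1 ('h')
  [24] 21/4 → 1 ('h')
  [25] 4/20 → 1 ('h')
  [26] 20/19 → 2 ('hh')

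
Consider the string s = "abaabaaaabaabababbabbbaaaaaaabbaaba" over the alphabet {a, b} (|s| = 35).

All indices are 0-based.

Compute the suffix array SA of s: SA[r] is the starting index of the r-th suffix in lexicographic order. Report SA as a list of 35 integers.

[34, 22, 23, 24, 5, 25, 6, 26, 31, 2, 7, 10, 27, 32, 3, 0, 8, 11, 13, 28, 15, 18, 33, 21, 4, 30, 1, 9, 12, 14, 17, 20, 29, 16, 19]

rank | idx | suffix
   0 |  34 | a
   1 |  22 | aaaaaaabbaaba
   2 |  23 | aaaaaabbaaba
   3 |  24 | aaaaabbaaba
   4 |   5 | aaaabaabababbabbbaaaaaaabbaaba
   5 |  25 | aaaabbaaba
   6 |   6 | aaabaabababbabbbaaaaaaabbaaba
   7 |  26 | aaabbaaba
   8 |  31 | aaba
   9 |   2 | aabaaaabaabababbabbbaaaaaaabbaaba
  10 |   7 | aabaabababbabbbaaaaaaabbaaba
  11 |  10 | aabababbabbbaaaaaaabbaaba
  12 |  27 | aabbaaba
  13 |  32 | aba
  14 |   3 | abaaaabaabababbabbbaaaaaaabbaaba
  15 |   0 | abaabaaaabaabababbabbbaaaaaaabbaaba
  16 |   8 | abaabababbabbbaaaaaaabbaaba
  17 |  11 | abababbabbbaaaaaaabbaaba
  18 |  13 | ababbabbbaaaaaaabbaaba
  19 |  28 | abbaaba
  20 |  15 | abbabbbaaaaaaabbaaba
  21 |  18 | abbbaaaaaaabbaaba
  22 |  33 | ba
  23 |  21 | baaaaaaabbaaba
  24 |   4 | baaaabaabababbabbbaaaaaaabbaaba
  25 |  30 | baaba
  26 |   1 | baabaaaabaabababbabbbaaaaaaabbaaba
  27 |   9 | baabababbabbbaaaaaaabbaaba
  28 |  12 | bababbabbbaaaaaaabbaaba
  29 |  14 | babbabbbaaaaaaabbaaba
  30 |  17 | babbbaaaaaaabbaaba
  31 |  20 | bbaaaaaaabbaaba
  32 |  29 | bbaaba
  33 |  16 | bbabbbaaaaaaabbaaba
  34 |  19 | bbbaaaaaaabbaaba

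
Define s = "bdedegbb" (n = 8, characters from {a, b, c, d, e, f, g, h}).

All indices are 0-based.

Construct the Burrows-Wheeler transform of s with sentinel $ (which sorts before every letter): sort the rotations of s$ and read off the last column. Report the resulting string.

rank  rotation   last
    0  $bdedegbb  b
    1  b$bdedegb  b
    2  bb$bdedeg  g
    3  bdedegbb$  $
    4  dedegbb$b  b
    5  degbb$bde  e
    6  edegbb$bd  d
    7  egbb$bded  d
    8  gbb$bdede  e

bbg$bedde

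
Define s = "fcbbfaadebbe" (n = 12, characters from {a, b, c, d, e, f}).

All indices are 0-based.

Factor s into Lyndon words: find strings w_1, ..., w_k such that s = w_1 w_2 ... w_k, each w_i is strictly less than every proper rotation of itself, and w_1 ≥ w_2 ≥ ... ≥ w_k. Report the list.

["f", "c", "bbf", "aadebbe"]

emit factor 1: 'f' (i=0, period=1)
emit factor 2: 'c' (i=1, period=1)
emit factor 3: 'bbf' (i=2, period=3)
emit factor 4: 'aadebbe' (i=5, period=7)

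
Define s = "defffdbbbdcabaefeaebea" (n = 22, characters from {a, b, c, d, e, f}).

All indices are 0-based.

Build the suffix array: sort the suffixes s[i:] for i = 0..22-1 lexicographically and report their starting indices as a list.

[21, 11, 17, 13, 12, 6, 7, 8, 19, 10, 5, 9, 0, 20, 16, 18, 14, 1, 4, 15, 3, 2]

rank→(start, suffix):
  0 → (21, 'a')
  1 → (11, 'abaefeaebea')
  2 → (17, 'aebea')
  3 → (13, 'aefeaebea')
  4 → (12, 'baefeaebea')
  5 → (6, 'bbbdcabaefeaebea')
  6 → (7, 'bbdcabaefeaebea')
  7 → (8, 'bdcabaefeaebea')
  8 → (19, 'bea')
  9 → (10, 'cabaefeaebea')
  10 → (5, 'dbbbdcabaefeaebea')
  11 → (9, 'dcabaefeaebea')
  12 → (0, 'defffdbbbdcabaefeaebea')
  13 → (20, 'ea')
  14 → (16, 'eaebea')
  15 → (18, 'ebea')
  16 → (14, 'efeaebea')
  17 → (1, 'efffdbbbdcabaefeaebea')
  18 → (4, 'fdbbbdcabaefeaebea')
  19 → (15, 'feaebea')
  20 → (3, 'ffdbbbdcabaefeaebea')
  21 → (2, 'fffdbbbdcabaefeaebea')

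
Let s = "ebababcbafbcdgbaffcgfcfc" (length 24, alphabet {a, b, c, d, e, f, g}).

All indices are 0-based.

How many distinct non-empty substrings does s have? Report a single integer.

sorted suffixes:
  #0 SA[0]=2  'ababcbafbcdgbaffcgfcfc'
  #1 SA[1]=4  'abcbafbcdgbaffcgfcfc'
  #2 SA[2]=8  'afbcdgbaffcgfcfc'
  #3 SA[3]=15  'affcgfcfc'
  #4 SA[4]=1  'bababcbafbcdgbaffcgfcfc'
  #5 SA[5]=3  'babcbafbcdgbaffcgfcfc'
  #6 SA[6]=7  'bafbcdgbaffcgfcfc'
  #7 SA[7]=14  'baffcgfcfc'
  #8 SA[8]=5  'bcbafbcdgbaffcgfcfc'
  #9 SA[9]=10  'bcdgbaffcgfcfc'
  #10 SA[10]=23  'c'
  #11 SA[11]=6  'cbafbcdgbaffcgfcfc'
  #12 SA[12]=11  'cdgbaffcgfcfc'
  #13 SA[13]=21  'cfc'
  #14 SA[14]=18  'cgfcfc'
  #15 SA[15]=12  'dgbaffcgfcfc'
  #16 SA[16]=0  'ebababcbafbcdgbaffcgfcfc'
  #17 SA[17]=9  'fbcdgbaffcgfcfc'
  #18 SA[18]=22  'fc'
  #19 SA[19]=20  'fcfc'
  #20 SA[20]=17  'fcgfcfc'
  #21 SA[21]=16  'ffcgfcfc'
  #22 SA[22]=13  'gbaffcgfcfc'
  #23 SA[23]=19  'gfcfc'

SA = [2, 4, 8, 15, 1, 3, 7, 14, 5, 10, 23, 6, 11, 21, 18, 12, 0, 9, 22, 20, 17, 16, 13, 19]
[i] adj suffixes → lcp
  [1] 2/4 → 2 ('ab')
  [2] 4/8 → 1 ('a')
  [3] 8/15 → 2 ('af')
  [4] 15/1 → 0 ('')
  [5] 1/3 → 3 ('bab')
  [6] 3/7 → 2 ('ba')
  [7] 7/14 → 3 ('baf')
  [8] 14/5 → 1 ('b')
  [9] 5/10 → 2 ('bc')
  [10] 10/23 → 0 ('')
  [11] 23/6 → 1 ('c')
  [12] 6/11 → 1 ('c')
  [13] 11/21 → 1 ('c')
  [14] 21/18 → 1 ('c')
  [15] 18/12 → 0 ('')
  [16] 12/0 → 0 ('')
  [17] 0/9 → 0 ('')
  [18] 9/22 → 1 ('f')
  [19] 22/20 → 2 ('fc')
  [20] 20/17 → 2 ('fc')
  [21] 17/16 → 1 ('f')
  [22] 16/13 → 0 ('')
  [23] 13/19 → 1 ('g')

n(n+1)/2 = 24·25/2 = 300
Σ LCP = 0 + 2 + 1 + 2 + 0 + 3 + 2 + 3 + 1 + 2 + 0 + 1 + 1 + 1 + 1 + 0 + 0 + 0 + 1 + 2 + 2 + 1 + 0 + 1 = 27
distinct = 300 − 27 = 273

273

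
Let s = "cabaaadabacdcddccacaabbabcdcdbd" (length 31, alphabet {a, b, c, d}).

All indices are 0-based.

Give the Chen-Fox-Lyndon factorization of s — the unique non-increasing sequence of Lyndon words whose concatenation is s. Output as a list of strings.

emit factor 1: 'c' (i=0, period=1)
emit factor 2: 'ab' (i=1, period=2)
emit factor 3: 'aaadabacdcddccacaabbabcdcdbd' (i=3, period=28)

["c", "ab", "aaadabacdcddccacaabbabcdcdbd"]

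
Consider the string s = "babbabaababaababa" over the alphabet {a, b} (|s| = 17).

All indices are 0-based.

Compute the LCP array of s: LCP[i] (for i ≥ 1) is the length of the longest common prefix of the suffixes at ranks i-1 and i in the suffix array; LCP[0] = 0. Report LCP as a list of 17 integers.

[0, 1, 6, 1, 3, 8, 3, 5, 2, 0, 2, 7, 2, 4, 9, 3, 1]

sorted suffixes:
  #0 SA[0]=16  'a'
  #1 SA[1]=11  'aababa'
  #2 SA[2]=6  'aababaababa'
  #3 SA[3]=14  'aba'
  #4 SA[4]=9  'abaababa'
  #5 SA[5]=4  'abaababaababa'
  #6 SA[6]=12  'ababa'
  #7 SA[7]=7  'ababaababa'
  #8 SA[8]=1  'abbabaababaababa'
  #9 SA[9]=15  'ba'
  #10 SA[10]=10  'baababa'
  #11 SA[11]=5  'baababaababa'
  #12 SA[12]=13  'baba'
  #13 SA[13]=8  'babaababa'
  #14 SA[14]=3  'babaababaababa'
  #15 SA[15]=0  'babbabaababaababa'
  #16 SA[16]=2  'bbabaababaababa'

SA = [16, 11, 6, 14, 9, 4, 12, 7, 1, 15, 10, 5, 13, 8, 3, 0, 2]
[i] adj suffixes → lcp
  [1] 16/11 → 1 ('a')
  [2] 11/6 → 6 ('aababa')
  [3] 6/14 → 1 ('a')
  [4] 14/9 → 3 ('aba')
  [5] 9/4 → 8 ('abaababa')
  [6] 4/12 → 3 ('aba')
  [7] 12/7 → 5 ('ababa')
  [8] 7/1 → 2 ('ab')
  [9] 1/15 → 0 ('')
  [10] 15/10 → 2 ('ba')
  [11] 10/5 → 7 ('baababa')
  [12] 5/13 → 2 ('ba')
  [13] 13/8 → 4 ('baba')
  [14] 8/3 → 9 ('babaababa')
  [15] 3/0 → 3 ('bab')
  [16] 0/2 → 1 ('b')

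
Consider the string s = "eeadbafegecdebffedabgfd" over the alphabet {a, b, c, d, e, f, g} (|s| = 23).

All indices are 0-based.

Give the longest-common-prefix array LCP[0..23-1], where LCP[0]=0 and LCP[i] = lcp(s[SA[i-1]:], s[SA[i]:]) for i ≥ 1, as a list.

[0, 1, 1, 0, 1, 1, 0, 0, 1, 1, 1, 0, 1, 1, 1, 1, 1, 0, 1, 2, 1, 0, 1]

rank→(start, suffix):
  0 → (18, 'abgfd')
  1 → (2, 'adbafegecdebffedabgfd')
  2 → (5, 'afegecdebffedabgfd')
  3 → (4, 'bafegecdebffedabgfd')
  4 → (13, 'bffedabgfd')
  5 → (19, 'bgfd')
  6 → (10, 'cdebffedabgfd')
  7 → (22, 'd')
  8 → (17, 'dabgfd')
  9 → (3, 'dbafegecdebffedabgfd')
  10 → (11, 'debffedabgfd')
  11 → (1, 'eadbafegecdebffedabgfd')
  12 → (12, 'ebffedabgfd')
  13 → (9, 'ecdebffedabgfd')
  14 → (16, 'edabgfd')
  15 → (0, 'eeadbafegecdebffedabgfd')
  16 → (7, 'egecdebffedabgfd')
  17 → (21, 'fd')
  18 → (15, 'fedabgfd')
  19 → (6, 'fegecdebffedabgfd')
  20 → (14, 'ffedabgfd')
  21 → (8, 'gecdebffedabgfd')
  22 → (20, 'gfd')

SA = [18, 2, 5, 4, 13, 19, 10, 22, 17, 3, 11, 1, 12, 9, 16, 0, 7, 21, 15, 6, 14, 8, 20]
rank  pair      lcp
   1  s[18:],s[2:]  1  'a'
   2  s[2:],s[5:]  1  'a'
   3  s[5:],s[4:]  0  ''
   4  s[4:],s[13:]  1  'b'
   5  s[13:],s[19:]  1  'b'
   6  s[19:],s[10:]  0  ''
   7  s[10:],s[22:]  0  ''
   8  s[22:],s[17:]  1  'd'
   9  s[17:],s[3:]  1  'd'
  10  s[3:],s[11:]  1  'd'
  11  s[11:],s[1:]  0  ''
  12  s[1:],s[12:]  1  'e'
  13  s[12:],s[9:]  1  'e'
  14  s[9:],s[16:]  1  'e'
  15  s[16:],s[0:]  1  'e'
  16  s[0:],s[7:]  1  'e'
  17  s[7:],s[21:]  0  ''
  18  s[21:],s[15:]  1  'f'
  19  s[15:],s[6:]  2  'fe'
  20  s[6:],s[14:]  1  'f'
  21  s[14:],s[8:]  0  ''
  22  s[8:],s[20:]  1  'g'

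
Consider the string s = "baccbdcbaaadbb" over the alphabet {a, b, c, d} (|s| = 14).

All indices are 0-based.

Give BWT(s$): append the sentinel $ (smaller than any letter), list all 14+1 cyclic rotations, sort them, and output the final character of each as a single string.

rank  rotation         last
    0  $baccbdcbaaadbb  b
    1  aaadbb$baccbdcb  b
    2  aadbb$baccbdcba  a
    3  accbdcbaaadbb$b  b
    4  adbb$baccbdcbaa  a
    5  b$baccbdcbaaadb  b
    6  baaadbb$baccbdc  c
    7  baccbdcbaaadbb$  $
    8  bb$baccbdcbaaad  d
    9  bdcbaaadbb$bacc  c
   10  cbaaadbb$baccbd  d
   11  cbdcbaaadbb$bac  c
   12  ccbdcbaaadbb$ba  a
   13  dbb$baccbdcbaaa  a
   14  dcbaaadbb$baccb  b

bbababc$dcdcaab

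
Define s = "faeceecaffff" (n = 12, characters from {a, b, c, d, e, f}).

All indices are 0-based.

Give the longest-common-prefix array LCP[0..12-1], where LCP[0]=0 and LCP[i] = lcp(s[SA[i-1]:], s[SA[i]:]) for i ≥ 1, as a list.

[0, 1, 0, 1, 0, 2, 1, 0, 1, 1, 2, 3]

rank→(start, suffix):
  0 → (1, 'aeceecaffff')
  1 → (7, 'affff')
  2 → (6, 'caffff')
  3 → (3, 'ceecaffff')
  4 → (5, 'ecaffff')
  5 → (2, 'eceecaffff')
  6 → (4, 'eecaffff')
  7 → (11, 'f')
  8 → (0, 'faeceecaffff')
  9 → (10, 'ff')
  10 → (9, 'fff')
  11 → (8, 'ffff')

SA = [1, 7, 6, 3, 5, 2, 4, 11, 0, 10, 9, 8]
rank  pair      lcp
   1  s[1:],s[7:]  1  'a'
   2  s[7:],s[6:]  0  ''
   3  s[6:],s[3:]  1  'c'
   4  s[3:],s[5:]  0  ''
   5  s[5:],s[2:]  2  'ec'
   6  s[2:],s[4:]  1  'e'
   7  s[4:],s[11:]  0  ''
   8  s[11:],s[0:]  1  'f'
   9  s[0:],s[10:]  1  'f'
  10  s[10:],s[9:]  2  'ff'
  11  s[9:],s[8:]  3  'fff'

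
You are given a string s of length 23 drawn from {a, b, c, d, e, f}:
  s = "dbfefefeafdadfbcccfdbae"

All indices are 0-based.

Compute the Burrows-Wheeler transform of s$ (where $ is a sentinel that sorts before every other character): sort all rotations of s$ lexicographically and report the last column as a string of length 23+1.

rank  rotation                  last
    0  $dbfefefeafdadfbcccfdbae  e
    1  adfbcccfdbae$dbfefefeafd  d
    2  ae$dbfefefeafdadfbcccfdb  b
    3  afdadfbcccfdbae$dbfefefe  e
    4  bae$dbfefefeafdadfbcccfd  d
    5  bcccfdbae$dbfefefeafdadf  f
    6  bfefefeafdadfbcccfdbae$d  d
    7  cccfdbae$dbfefefeafdadfb  b
    8  ccfdbae$dbfefefeafdadfbc  c
    9  cfdbae$dbfefefeafdadfbcc  c
   10  dadfbcccfdbae$dbfefefeaf  f
   11  dbae$dbfefefeafdadfbcccf  f
   12  dbfefefeafdadfbcccfdbae$  $
   13  dfbcccfdbae$dbfefefeafda  a
   14  e$dbfefefeafdadfbcccfdba  a
   15  eafdadfbcccfdbae$dbfefef  f
   16  efeafdadfbcccfdbae$dbfef  f
   17  efefeafdadfbcccfdbae$dbf  f
   18  fbcccfdbae$dbfefefeafdad  d
   19  fdadfbcccfdbae$dbfefefea  a
   20  fdbae$dbfefefeafdadfbccc  c
   21  feafdadfbcccfdbae$dbfefe  e
   22  fefeafdadfbcccfdbae$dbfe  e
   23  fefefeafdadfbcccfdbae$db  b

edbedfdbccff$aafffdaceeb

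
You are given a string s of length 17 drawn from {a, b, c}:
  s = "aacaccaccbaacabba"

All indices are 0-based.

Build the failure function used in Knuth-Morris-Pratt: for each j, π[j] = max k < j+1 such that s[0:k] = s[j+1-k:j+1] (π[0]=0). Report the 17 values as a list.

π[0] = 0
j=1 s[j]='a': π[1]=1 (border 'a')
j=2 s[j]='c': k: 1→0; π[2]=0 (border '')
j=3 s[j]='a': π[3]=1 (border 'a')
j=4 s[j]='c': k: 1→0; π[4]=0 (border '')
j=5 s[j]='c': π[5]=0 (border '')
j=6 s[j]='a': π[6]=1 (border 'a')
j=7 s[j]='c': k: 1→0; π[7]=0 (border '')
j=8 s[j]='c': π[8]=0 (border '')
j=9 s[j]='b': π[9]=0 (border '')
j=10 s[j]='a': π[10]=1 (border 'a')
j=11 s[j]='a': π[11]=2 (border 'aa')
j=12 s[j]='c': π[12]=3 (border 'aac')
j=13 s[j]='a': π[13]=4 (border 'aaca')
j=14 s[j]='b': k: 4→1→0; π[14]=0 (border '')
j=15 s[j]='b': π[15]=0 (border '')
j=16 s[j]='a': π[16]=1 (border 'a')

[0, 1, 0, 1, 0, 0, 1, 0, 0, 0, 1, 2, 3, 4, 0, 0, 1]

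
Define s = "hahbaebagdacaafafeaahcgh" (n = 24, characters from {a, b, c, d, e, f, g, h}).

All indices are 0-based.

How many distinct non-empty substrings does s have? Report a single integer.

280

rank→(start, suffix):
  0 → (12, 'aafafeaahcgh')
  1 → (18, 'aahcgh')
  2 → (10, 'acaafafeaahcgh')
  3 → (4, 'aebagdacaafafeaahcgh')
  4 → (13, 'afafeaahcgh')
  5 → (15, 'afeaahcgh')
  6 → (7, 'agdacaafafeaahcgh')
  7 → (1, 'ahbaebagdacaafafeaahcgh')
  8 → (19, 'ahcgh')
  9 → (3, 'baebagdacaafafeaahcgh')
  10 → (6, 'bagdacaafafeaahcgh')
  11 → (11, 'caafafeaahcgh')
  12 → (21, 'cgh')
  13 → (9, 'dacaafafeaahcgh')
  14 → (17, 'eaahcgh')
  15 → (5, 'ebagdacaafafeaahcgh')
  16 → (14, 'fafeaahcgh')
  17 → (16, 'feaahcgh')
  18 → (8, 'gdacaafafeaahcgh')
  19 → (22, 'gh')
  20 → (23, 'h')
  21 → (0, 'hahbaebagdacaafafeaahcgh')
  22 → (2, 'hbaebagdacaafafeaahcgh')
  23 → (20, 'hcgh')

SA = [12, 18, 10, 4, 13, 15, 7, 1, 19, 3, 6, 11, 21, 9, 17, 5, 14, 16, 8, 22, 23, 0, 2, 20]
rank  pair      lcp
   1  s[12:],s[18:]  2  'aa'
   2  s[18:],s[10:]  1  'a'
   3  s[10:],s[4:]  1  'a'
   4  s[4:],s[13:]  1  'a'
   5  s[13:],s[15:]  2  'af'
   6  s[15:],s[7:]  1  'a'
   7  s[7:],s[1:]  1  'a'
   8  s[1:],s[19:]  2  'ah'
   9  s[19:],s[3:]  0  ''
  10  s[3:],s[6:]  2  'ba'
  11  s[6:],s[11:]  0  ''
  12  s[11:],s[21:]  1  'c'
  13  s[21:],s[9:]  0  ''
  14  s[9:],s[17:]  0  ''
  15  s[17:],s[5:]  1  'e'
  16  s[5:],s[14:]  0  ''
  17  s[14:],s[16:]  1  'f'
  18  s[16:],s[8:]  0  ''
  19  s[8:],s[22:]  1  'g'
  20  s[22:],s[23:]  0  ''
  21  s[23:],s[0:]  1  'h'
  22  s[0:],s[2:]  1  'h'
  23  s[2:],s[20:]  1  'h'

n(n+1)/2 = 24·25/2 = 300
Σ LCP = 0 + 2 + 1 + 1 + 1 + 2 + 1 + 1 + 2 + 0 + 2 + 0 + 1 + 0 + 0 + 1 + 0 + 1 + 0 + 1 + 0 + 1 + 1 + 1 = 20
distinct = 300 − 20 = 280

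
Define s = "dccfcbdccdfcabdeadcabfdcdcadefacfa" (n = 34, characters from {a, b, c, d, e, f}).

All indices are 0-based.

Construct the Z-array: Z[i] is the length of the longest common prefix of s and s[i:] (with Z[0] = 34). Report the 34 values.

Z[0]=34
i=1: outside box; Z[1]=0
i=2: outside box; Z[2]=0
i=3: outside box; Z[3]=0
i=4: outside box; Z[4]=0
i=5: outside box; Z[5]=0
i=6: outside box; Z[6]=3 extend→box=[6,9)
i=7: min(r-i=2, Z[1]=0)=0; Z[7]=0
i=8: min(r-i=1, Z[2]=0)=0; Z[8]=0
i=9: outside box; Z[9]=1 extend→box=[9,10)
i=10: outside box; Z[10]=0
i=11: outside box; Z[11]=0
i=12: outside box; Z[12]=0
i=13: outside box; Z[13]=0
i=14: outside box; Z[14]=1 extend→box=[14,15)
i=15: outside box; Z[15]=0
i=16: outside box; Z[16]=0
i=17: outside box; Z[17]=2 extend→box=[17,19)
i=18: min(r-i=1, Z[1]=0)=0; Z[18]=0
i=19: outside box; Z[19]=0
i=20: outside box; Z[20]=0
i=21: outside box; Z[21]=0
i=22: outside box; Z[22]=2 extend→box=[22,24)
i=23: min(r-i=1, Z[1]=0)=0; Z[23]=0
i=24: outside box; Z[24]=2 extend→box=[24,26)
i=25: min(r-i=1, Z[1]=0)=0; Z[25]=0
i=26: outside box; Z[26]=0
i=27: outside box; Z[27]=1 extend→box=[27,28)
i=28: outside box; Z[28]=0
i=29: outside box; Z[29]=0
i=30: outside box; Z[30]=0
i=31: outside box; Z[31]=0
i=32: outside box; Z[32]=0
i=33: outside box; Z[33]=0

[34, 0, 0, 0, 0, 0, 3, 0, 0, 1, 0, 0, 0, 0, 1, 0, 0, 2, 0, 0, 0, 0, 2, 0, 2, 0, 0, 1, 0, 0, 0, 0, 0, 0]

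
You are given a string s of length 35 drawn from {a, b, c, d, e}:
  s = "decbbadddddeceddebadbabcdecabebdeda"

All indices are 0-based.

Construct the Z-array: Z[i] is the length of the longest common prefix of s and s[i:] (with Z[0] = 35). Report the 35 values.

Z[0]=35
i=1: i≥r, start 0; Z[1]=0
i=2: i≥r, start 0; Z[2]=0
i=3: i≥r, start 0; Z[3]=0
i=4: i≥r, start 0; Z[4]=0
i=5: i≥r, start 0; Z[5]=0
i=6: i≥r, start 0; Z[6]=1 scan→box=[6,7)
i=7: i≥r, start 0; Z[7]=1 scan→box=[7,8)
i=8: i≥r, start 0; Z[8]=1 scan→box=[8,9)
i=9: i≥r, start 0; Z[9]=1 scan→box=[9,10)
i=10: i≥r, start 0; Z[10]=3 scan→box=[10,13)
i=11: min(r-i=2, Z[1]=0)=0; Z[11]=0
i=12: min(r-i=1, Z[2]=0)=0; Z[12]=0
i=13: i≥r, start 0; Z[13]=0
i=14: i≥r, start 0; Z[14]=1 scan→box=[14,15)
i=15: i≥r, start 0; Z[15]=2 scan→box=[15,17)
i=16: min(r-i=1, Z[1]=0)=0; Z[16]=0
i=17: i≥r, start 0; Z[17]=0
i=18: i≥r, start 0; Z[18]=0
i=19: i≥r, start 0; Z[19]=1 scan→box=[19,20)
i=20: i≥r, start 0; Z[20]=0
i=21: i≥r, start 0; Z[21]=0
i=22: i≥r, start 0; Z[22]=0
i=23: i≥r, start 0; Z[23]=0
i=24: i≥r, start 0; Z[24]=3 scan→box=[24,27)
i=25: min(r-i=2, Z[1]=0)=0; Z[25]=0
i=26: min(r-i=1, Z[2]=0)=0; Z[26]=0
i=27: i≥r, start 0; Z[27]=0
i=28: i≥r, start 0; Z[28]=0
i=29: i≥r, start 0; Z[29]=0
i=30: i≥r, start 0; Z[30]=0
i=31: i≥r, start 0; Z[31]=2 scan→box=[31,33)
i=32: min(r-i=1, Z[1]=0)=0; Z[32]=0
i=33: i≥r, start 0; Z[33]=1 scan→box=[33,34)
i=34: i≥r, start 0; Z[34]=0

[35, 0, 0, 0, 0, 0, 1, 1, 1, 1, 3, 0, 0, 0, 1, 2, 0, 0, 0, 1, 0, 0, 0, 0, 3, 0, 0, 0, 0, 0, 0, 2, 0, 1, 0]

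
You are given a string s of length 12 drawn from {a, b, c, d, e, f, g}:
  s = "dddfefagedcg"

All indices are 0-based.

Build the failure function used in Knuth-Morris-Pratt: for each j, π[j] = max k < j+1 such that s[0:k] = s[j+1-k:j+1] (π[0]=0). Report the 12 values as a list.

[0, 1, 2, 0, 0, 0, 0, 0, 0, 1, 0, 0]

π[0] = 0
j=1 s[j]='d': π[1]=1 (border 'd')
j=2 s[j]='d': π[2]=2 (border 'dd')
j=3 s[j]='f': k: 2→1→0; π[3]=0 (border '')
j=4 s[j]='e': π[4]=0 (border '')
j=5 s[j]='f': π[5]=0 (border '')
j=6 s[j]='a': π[6]=0 (border '')
j=7 s[j]='g': π[7]=0 (border '')
j=8 s[j]='e': π[8]=0 (border '')
j=9 s[j]='d': π[9]=1 (border 'd')
j=10 s[j]='c': k: 1→0; π[10]=0 (border '')
j=11 s[j]='g': π[11]=0 (border '')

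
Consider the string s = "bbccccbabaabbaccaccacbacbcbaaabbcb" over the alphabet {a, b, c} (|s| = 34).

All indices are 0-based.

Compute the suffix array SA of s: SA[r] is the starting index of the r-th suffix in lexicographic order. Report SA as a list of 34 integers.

[27, 9, 28, 7, 10, 29, 19, 22, 16, 13, 33, 26, 8, 6, 21, 12, 11, 30, 0, 31, 24, 1, 18, 15, 32, 25, 5, 20, 23, 17, 14, 4, 3, 2]

sorted suffixes:
  #0 SA[0]=27  'aaabbcb'
  #1 SA[1]=9  'aabbaccaccacbacbcbaaabbcb'
  #2 SA[2]=28  'aabbcb'
  #3 SA[3]=7  'abaabbaccaccacbacbcbaaabbcb'
  #4 SA[4]=10  'abbaccaccacbacbcbaaabbcb'
  #5 SA[5]=29  'abbcb'
  #6 SA[6]=19  'acbacbcbaaabbcb'
  #7 SA[7]=22  'acbcbaaabbcb'
  #8 SA[8]=16  'accacbacbcbaaabbcb'
  #9 SA[9]=13  'accaccacbacbcbaaabbcb'
  #10 SA[10]=33  'b'
  #11 SA[11]=26  'baaabbcb'
  #12 SA[12]=8  'baabbaccaccacbacbcbaaabbcb'
  #13 SA[13]=6  'babaabbaccaccacbacbcbaaabbcb'
  #14 SA[14]=21  'bacbcbaaabbcb'
  #15 SA[15]=12  'baccaccacbacbcbaaabbcb'
  #16 SA[16]=11  'bbaccaccacbacbcbaaabbcb'
  #17 SA[17]=30  'bbcb'
  #18 SA[18]=0  'bbccccbabaabbaccaccacbacbcbaaabbcb'
  #19 SA[19]=31  'bcb'
  #20 SA[20]=24  'bcbaaabbcb'
  #21 SA[21]=1  'bccccbabaabbaccaccacbacbcbaaabbcb'
  #22 SA[22]=18  'cacbacbcbaaabbcb'
  #23 SA[23]=15  'caccacbacbcbaaabbcb'
  #24 SA[24]=32  'cb'
  #25 SA[25]=25  'cbaaabbcb'
  #26 SA[26]=5  'cbabaabbaccaccacbacbcbaaabbcb'
  #27 SA[27]=20  'cbacbcbaaabbcb'
  #28 SA[28]=23  'cbcbaaabbcb'
  #29 SA[29]=17  'ccacbacbcbaaabbcb'
  #30 SA[30]=14  'ccaccacbacbcbaaabbcb'
  #31 SA[31]=4  'ccbabaabbaccaccacbacbcbaaabbcb'
  #32 SA[32]=3  'cccbabaabbaccaccacbacbcbaaabbcb'
  #33 SA[33]=2  'ccccbabaabbaccaccacbacbcbaaabbcb'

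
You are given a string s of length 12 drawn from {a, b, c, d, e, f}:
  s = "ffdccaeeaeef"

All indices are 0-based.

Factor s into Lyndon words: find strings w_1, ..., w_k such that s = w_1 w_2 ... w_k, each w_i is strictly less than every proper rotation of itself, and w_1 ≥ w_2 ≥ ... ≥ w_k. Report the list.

emit factor 1: 'f' (i=0, period=1)
emit factor 2: 'f' (i=1, period=1)
emit factor 3: 'd' (i=2, period=1)
emit factor 4: 'c' (i=3, period=1)
emit factor 5: 'c' (i=4, period=1)
emit factor 6: 'aeeaeef' (i=5, period=7)

["f", "f", "d", "c", "c", "aeeaeef"]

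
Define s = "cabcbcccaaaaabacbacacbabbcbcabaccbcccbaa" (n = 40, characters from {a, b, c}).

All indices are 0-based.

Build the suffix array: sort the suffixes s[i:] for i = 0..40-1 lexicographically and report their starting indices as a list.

sorted suffixes:
  #0 SA[0]=39  'a'
  #1 SA[1]=38  'aa'
  #2 SA[2]=8  'aaaaabacbacacbabbcbcabaccbcccbaa'
  #3 SA[3]=9  'aaaabacbacacbabbcbcabaccbcccbaa'
  #4 SA[4]=10  'aaabacbacacbabbcbcabaccbcccbaa'
  #5 SA[5]=11  'aabacbacacbabbcbcabaccbcccbaa'
  #6 SA[6]=12  'abacbacacbabbcbcabaccbcccbaa'
  #7 SA[7]=28  'abaccbcccbaa'
  #8 SA[8]=22  'abbcbcabaccbcccbaa'
  #9 SA[9]=1  'abcbcccaaaaabacbacacbabbcbcabaccbcccbaa'
  #10 SA[10]=17  'acacbabbcbcabaccbcccbaa'
  #11 SA[11]=19  'acbabbcbcabaccbcccbaa'
  #12 SA[12]=14  'acbacacbabbcbcabaccbcccbaa'
  #13 SA[13]=30  'accbcccbaa'
  #14 SA[14]=37  'baa'
  #15 SA[15]=21  'babbcbcabaccbcccbaa'
  #16 SA[16]=16  'bacacbabbcbcabaccbcccbaa'
  #17 SA[17]=13  'bacbacacbabbcbcabaccbcccbaa'
  #18 SA[18]=29  'baccbcccbaa'
  #19 SA[19]=23  'bbcbcabaccbcccbaa'
  #20 SA[20]=26  'bcabaccbcccbaa'
  #21 SA[21]=24  'bcbcabaccbcccbaa'
  #22 SA[22]=2  'bcbcccaaaaabacbacacbabbcbcabaccbcccbaa'
  #23 SA[23]=4  'bcccaaaaabacbacacbabbcbcabaccbcccbaa'
  #24 SA[24]=33  'bcccbaa'
  #25 SA[25]=7  'caaaaabacbacacbabbcbcabaccbcccbaa'
  #26 SA[26]=27  'cabaccbcccbaa'
  #27 SA[27]=0  'cabcbcccaaaaabacbacacbabbcbcabaccbcccbaa'
  #28 SA[28]=18  'cacbabbcbcabaccbcccbaa'
  #29 SA[29]=36  'cbaa'
  #30 SA[30]=20  'cbabbcbcabaccbcccbaa'
  #31 SA[31]=15  'cbacacbabbcbcabaccbcccbaa'
  #32 SA[32]=25  'cbcabaccbcccbaa'
  #33 SA[33]=3  'cbcccaaaaabacbacacbabbcbcabaccbcccbaa'
  #34 SA[34]=32  'cbcccbaa'
  #35 SA[35]=6  'ccaaaaabacbacacbabbcbcabaccbcccbaa'
  #36 SA[36]=35  'ccbaa'
  #37 SA[37]=31  'ccbcccbaa'
  #38 SA[38]=5  'cccaaaaabacbacacbabbcbcabaccbcccbaa'
  #39 SA[39]=34  'cccbaa'

[39, 38, 8, 9, 10, 11, 12, 28, 22, 1, 17, 19, 14, 30, 37, 21, 16, 13, 29, 23, 26, 24, 2, 4, 33, 7, 27, 0, 18, 36, 20, 15, 25, 3, 32, 6, 35, 31, 5, 34]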